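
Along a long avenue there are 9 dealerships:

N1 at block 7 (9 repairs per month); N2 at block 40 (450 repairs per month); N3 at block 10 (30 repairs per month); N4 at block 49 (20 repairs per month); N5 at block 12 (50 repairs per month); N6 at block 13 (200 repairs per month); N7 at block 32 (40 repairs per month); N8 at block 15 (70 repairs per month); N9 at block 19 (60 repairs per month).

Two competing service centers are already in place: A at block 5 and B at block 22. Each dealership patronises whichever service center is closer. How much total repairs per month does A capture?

The indifferent point is the midpoint (5+22)/2 = 13.5; dealerships left of it (closer to A at 5) go to A, those right go to B.
  N1 at 7 (w=9) → A
  N3 at 10 (w=30) → A
  N5 at 12 (w=50) → A
  N6 at 13 (w=200) → A
  N8 at 15 (w=70) → B
  N9 at 19 (w=60) → B
  N7 at 32 (w=40) → B
  N2 at 40 (w=450) → B
  N4 at 49 (w=20) → B
A captures 289; B captures 640.

289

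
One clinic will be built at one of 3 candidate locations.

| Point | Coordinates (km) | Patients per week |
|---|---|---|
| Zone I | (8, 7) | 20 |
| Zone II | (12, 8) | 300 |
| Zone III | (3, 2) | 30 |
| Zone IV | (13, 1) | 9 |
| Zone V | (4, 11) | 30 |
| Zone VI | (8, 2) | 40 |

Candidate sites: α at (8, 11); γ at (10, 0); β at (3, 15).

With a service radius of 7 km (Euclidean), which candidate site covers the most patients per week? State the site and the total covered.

α, covering 350

Coverage radius r = 7 km; a point is covered iff (Δx)²+(Δy)² ≤ 7² = 49.
  α (8, 11): covers {Zone I, Zone II, Zone V} → 350
  γ (10, 0): covers {Zone IV, Zone VI} → 49
  β (3, 15): covers {Zone V} → 30
Maximum coverage at α: 350 patients per week.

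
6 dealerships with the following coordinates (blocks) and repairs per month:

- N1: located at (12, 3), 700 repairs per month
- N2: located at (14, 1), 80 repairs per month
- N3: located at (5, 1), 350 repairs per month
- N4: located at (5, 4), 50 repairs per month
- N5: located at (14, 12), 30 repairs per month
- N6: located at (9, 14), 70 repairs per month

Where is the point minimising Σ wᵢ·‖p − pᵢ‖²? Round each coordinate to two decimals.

The minimiser of Σwᵢ‖p−pᵢ‖² is the weighted centroid p* = (Σwᵢpᵢ)/(Σwᵢ).
Σwᵢ = 1280.
Σwᵢxᵢ = 700·12 + 80·14 + 350·5 + 50·5 + 30·14 + 70·9 = 12570.
Σwᵢyᵢ = 700·3 + 80·1 + 350·1 + 50·4 + 30·12 + 70·14 = 4070.
x* = 12570/1280 = 9.82, y* = 4070/1280 = 3.18.

(9.82, 3.18)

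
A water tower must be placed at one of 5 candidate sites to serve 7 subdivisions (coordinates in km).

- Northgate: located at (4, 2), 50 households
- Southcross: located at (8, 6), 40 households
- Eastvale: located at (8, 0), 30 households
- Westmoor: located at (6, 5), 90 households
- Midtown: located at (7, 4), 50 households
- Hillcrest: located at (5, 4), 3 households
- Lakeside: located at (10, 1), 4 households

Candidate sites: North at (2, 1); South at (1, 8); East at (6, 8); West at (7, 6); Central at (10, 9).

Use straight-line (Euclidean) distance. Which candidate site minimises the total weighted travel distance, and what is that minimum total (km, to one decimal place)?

West, total 731.6 km

Total weighted distance at each candidate:
  North (2, 1): total = 1452.1
  South (1, 8): total = 1893.4
  East (6, 8): total = 1197.5
  West (7, 6): total = 731.6
  Central (10, 9): total = 1735.7
Minimum is at West with total 731.6 km.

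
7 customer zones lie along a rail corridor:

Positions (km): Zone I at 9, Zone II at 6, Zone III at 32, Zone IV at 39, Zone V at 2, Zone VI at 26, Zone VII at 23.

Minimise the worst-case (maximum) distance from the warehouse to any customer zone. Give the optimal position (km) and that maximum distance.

location 20.5, max distance 18.5

The 1-center on a line is the midpoint of the two extreme points: leftmost at 2, rightmost at 39.
Optimal location = (2 + 39)/2 = 20.5; maximum distance = (39 − 2)/2 = 18.5.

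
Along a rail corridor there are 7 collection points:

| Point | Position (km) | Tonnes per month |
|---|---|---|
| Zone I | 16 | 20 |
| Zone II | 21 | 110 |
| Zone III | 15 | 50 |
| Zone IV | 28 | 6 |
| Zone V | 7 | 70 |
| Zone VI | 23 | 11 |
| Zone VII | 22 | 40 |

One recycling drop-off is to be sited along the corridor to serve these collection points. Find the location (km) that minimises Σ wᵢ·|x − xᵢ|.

x = 21

For a sum of weighted absolute distances on a line, the optimum is the weighted median (not the mean). Total weight W = 307; half-weight = 153.5.
Sort by position and accumulate weight:
  km 7 (Zone V, w=70) → cum 70
  km 15 (Zone III, w=50) → cum 120
  km 16 (Zone I, w=20) → cum 140
  km 21 (Zone II, w=110) → cum 250  ≥ 153.5 → median here
  km 22 (Zone VII, w=40) → cum 290
  km 23 (Zone VI, w=11) → cum 301
  km 28 (Zone IV, w=6) → cum 307
Optimal location: km 21.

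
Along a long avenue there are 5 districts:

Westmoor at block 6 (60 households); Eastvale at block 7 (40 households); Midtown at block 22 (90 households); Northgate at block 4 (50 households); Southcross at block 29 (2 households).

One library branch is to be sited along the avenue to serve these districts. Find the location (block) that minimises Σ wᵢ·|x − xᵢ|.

x = 7

For a sum of weighted absolute distances on a line, the optimum is the weighted median (not the mean). Total weight W = 242; half-weight = 121.
Sort by position and accumulate weight:
  block 4 (Northgate, w=50) → cum 50
  block 6 (Westmoor, w=60) → cum 110
  block 7 (Eastvale, w=40) → cum 150  ≥ 121 → median here
  block 22 (Midtown, w=90) → cum 240
  block 29 (Southcross, w=2) → cum 242
Optimal location: block 7.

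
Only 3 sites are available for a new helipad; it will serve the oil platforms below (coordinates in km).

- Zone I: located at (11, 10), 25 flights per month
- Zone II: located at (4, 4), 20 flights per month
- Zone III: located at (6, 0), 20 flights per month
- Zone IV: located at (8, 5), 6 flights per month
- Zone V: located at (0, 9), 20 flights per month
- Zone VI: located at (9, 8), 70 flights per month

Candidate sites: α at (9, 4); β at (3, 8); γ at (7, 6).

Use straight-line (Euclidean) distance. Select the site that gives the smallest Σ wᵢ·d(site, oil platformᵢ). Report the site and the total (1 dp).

γ, total 694.0 km

Total weighted distance at each candidate:
  α (9, 4): total = 852.5
  β (3, 8): total = 977.7
  γ (7, 6): total = 694.0
Minimum is at γ with total 694.0 km.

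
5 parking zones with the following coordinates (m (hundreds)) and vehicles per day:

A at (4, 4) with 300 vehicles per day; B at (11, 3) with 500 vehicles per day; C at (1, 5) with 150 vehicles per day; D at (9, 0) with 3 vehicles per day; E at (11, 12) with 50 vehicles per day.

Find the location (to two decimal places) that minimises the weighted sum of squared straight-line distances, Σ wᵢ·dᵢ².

The minimiser of Σwᵢ‖p−pᵢ‖² is the weighted centroid p* = (Σwᵢpᵢ)/(Σwᵢ).
Σwᵢ = 1003.
Σwᵢxᵢ = 300·4 + 500·11 + 150·1 + 3·9 + 50·11 = 7427.
Σwᵢyᵢ = 300·4 + 500·3 + 150·5 + 3·0 + 50·12 = 4050.
x* = 7427/1003 = 7.40, y* = 4050/1003 = 4.04.

(7.40, 4.04)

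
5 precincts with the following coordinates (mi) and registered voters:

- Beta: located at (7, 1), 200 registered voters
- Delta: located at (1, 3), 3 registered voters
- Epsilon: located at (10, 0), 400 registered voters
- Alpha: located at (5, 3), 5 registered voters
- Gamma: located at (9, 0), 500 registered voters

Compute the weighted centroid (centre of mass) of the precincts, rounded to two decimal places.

(8.96, 0.20)

The minimiser of Σwᵢ‖p−pᵢ‖² is the weighted centroid p* = (Σwᵢpᵢ)/(Σwᵢ).
Σwᵢ = 1108.
Σwᵢxᵢ = 200·7 + 3·1 + 400·10 + 5·5 + 500·9 = 9928.
Σwᵢyᵢ = 200·1 + 3·3 + 400·0 + 5·3 + 500·0 = 224.
x* = 9928/1108 = 8.96, y* = 224/1108 = 0.20.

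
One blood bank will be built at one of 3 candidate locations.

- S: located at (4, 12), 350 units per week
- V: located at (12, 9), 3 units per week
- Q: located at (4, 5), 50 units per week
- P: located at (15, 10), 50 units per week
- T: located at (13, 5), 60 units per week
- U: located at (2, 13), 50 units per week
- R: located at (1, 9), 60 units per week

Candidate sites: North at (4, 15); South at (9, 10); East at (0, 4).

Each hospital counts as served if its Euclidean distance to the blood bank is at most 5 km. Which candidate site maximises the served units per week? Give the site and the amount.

North, covering 400

Coverage radius r = 5 km; a point is covered iff (Δx)²+(Δy)² ≤ 5² = 25.
  North (4, 15): covers {S, U} → 400
  South (9, 10): covers {V} → 3
  East (0, 4): covers {Q} → 50
Maximum coverage at North: 400 units per week.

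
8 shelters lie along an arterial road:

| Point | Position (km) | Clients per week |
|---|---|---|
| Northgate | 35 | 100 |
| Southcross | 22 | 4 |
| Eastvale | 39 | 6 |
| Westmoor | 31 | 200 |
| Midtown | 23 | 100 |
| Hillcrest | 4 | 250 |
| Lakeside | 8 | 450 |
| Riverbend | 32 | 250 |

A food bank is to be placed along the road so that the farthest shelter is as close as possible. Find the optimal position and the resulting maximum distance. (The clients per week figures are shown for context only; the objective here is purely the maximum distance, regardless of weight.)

location 21.5, max distance 17.5

The 1-center on a line is the midpoint of the two extreme points: leftmost at 4, rightmost at 39.
Optimal location = (4 + 39)/2 = 21.5; maximum distance = (39 − 4)/2 = 17.5.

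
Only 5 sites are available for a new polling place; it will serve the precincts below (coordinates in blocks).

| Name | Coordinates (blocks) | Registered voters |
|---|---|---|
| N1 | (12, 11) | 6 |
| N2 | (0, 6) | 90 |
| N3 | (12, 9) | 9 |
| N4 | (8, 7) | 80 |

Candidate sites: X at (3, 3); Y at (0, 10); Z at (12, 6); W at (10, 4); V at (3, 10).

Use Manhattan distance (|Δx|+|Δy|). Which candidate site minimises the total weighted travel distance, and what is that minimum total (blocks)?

Total weighted distance at each candidate:
  X (3, 3): total = 1497
  Y (0, 10): total = 1435
  Z (12, 6): total = 1537
  W (10, 4): total = 1597
  V (3, 10): total = 1420
Minimum is at V with total 1420 blocks.

V, total 1420 blocks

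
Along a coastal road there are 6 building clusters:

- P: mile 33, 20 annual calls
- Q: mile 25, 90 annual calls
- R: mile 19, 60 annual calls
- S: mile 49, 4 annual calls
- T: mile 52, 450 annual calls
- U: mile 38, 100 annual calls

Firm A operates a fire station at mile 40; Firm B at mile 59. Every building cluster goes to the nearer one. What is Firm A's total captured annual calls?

The indifferent point is the midpoint (40+59)/2 = 49.5; building clusters left of it (closer to Firm A at 40) go to Firm A, those right go to Firm B.
  R at 19 (w=60) → Firm A
  Q at 25 (w=90) → Firm A
  P at 33 (w=20) → Firm A
  U at 38 (w=100) → Firm A
  S at 49 (w=4) → Firm A
  T at 52 (w=450) → Firm B
Firm A captures 274; Firm B captures 450.

274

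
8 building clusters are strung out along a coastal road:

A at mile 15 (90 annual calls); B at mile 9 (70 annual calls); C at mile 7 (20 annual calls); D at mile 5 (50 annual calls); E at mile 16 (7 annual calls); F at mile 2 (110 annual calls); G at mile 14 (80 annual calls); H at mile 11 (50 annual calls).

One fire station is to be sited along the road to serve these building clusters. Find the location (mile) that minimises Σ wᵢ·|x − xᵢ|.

x = 9

For a sum of weighted absolute distances on a line, the optimum is the weighted median (not the mean). Total weight W = 477; half-weight = 238.5.
Sort by position and accumulate weight:
  mile 2 (F, w=110) → cum 110
  mile 5 (D, w=50) → cum 160
  mile 7 (C, w=20) → cum 180
  mile 9 (B, w=70) → cum 250  ≥ 238.5 → median here
  mile 11 (H, w=50) → cum 300
  mile 14 (G, w=80) → cum 380
  mile 15 (A, w=90) → cum 470
  mile 16 (E, w=7) → cum 477
Optimal location: mile 9.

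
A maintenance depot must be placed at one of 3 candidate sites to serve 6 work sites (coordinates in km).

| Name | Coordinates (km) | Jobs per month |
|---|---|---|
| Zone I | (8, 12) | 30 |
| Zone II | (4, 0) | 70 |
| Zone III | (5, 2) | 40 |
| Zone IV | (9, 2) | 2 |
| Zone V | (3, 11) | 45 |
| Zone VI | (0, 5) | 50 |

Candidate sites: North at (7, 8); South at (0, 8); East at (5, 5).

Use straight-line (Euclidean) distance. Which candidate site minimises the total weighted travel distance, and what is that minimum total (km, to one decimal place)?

Total weighted distance at each candidate:
  North (7, 8): total = 1593.2
  South (0, 8): total = 1569.4
  East (5, 5): total = 1250.0
Minimum is at East with total 1250.0 km.

East, total 1250.0 km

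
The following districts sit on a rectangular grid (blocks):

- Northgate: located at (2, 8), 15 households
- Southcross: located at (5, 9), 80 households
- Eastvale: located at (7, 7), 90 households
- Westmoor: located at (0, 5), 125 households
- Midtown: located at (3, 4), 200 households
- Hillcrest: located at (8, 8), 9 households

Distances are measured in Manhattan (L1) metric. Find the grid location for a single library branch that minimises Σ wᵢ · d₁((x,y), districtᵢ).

(3, 5)

Manhattan distance separates: Σwᵢ(|x−xᵢ|+|y−yᵢ|) = Σwᵢ|x−xᵢ| + Σwᵢ|y−yᵢ|, so x and y are optimised independently as 1-D weighted medians.
Total weight W = 519; half = 259.5.
x-coordinate, sorted with cumulative weight:
  x=0 (Westmoor, w=125) cum 125
  x=2 (Northgate, w=15) cum 140
  x=3 (Midtown, w=200) cum 340  ← median
  x=5 (Southcross, w=80) cum 420
  x=7 (Eastvale, w=90) cum 510
  x=8 (Hillcrest, w=9) cum 519
⇒ x* = 3
y-coordinate, sorted with cumulative weight:
  y=4 (Midtown, w=200) cum 200
  y=5 (Westmoor, w=125) cum 325  ← median
  y=7 (Eastvale, w=90) cum 415
  y=8 (Northgate, w=15) cum 430
  y=8 (Hillcrest, w=9) cum 439
  y=9 (Southcross, w=80) cum 519
⇒ y* = 5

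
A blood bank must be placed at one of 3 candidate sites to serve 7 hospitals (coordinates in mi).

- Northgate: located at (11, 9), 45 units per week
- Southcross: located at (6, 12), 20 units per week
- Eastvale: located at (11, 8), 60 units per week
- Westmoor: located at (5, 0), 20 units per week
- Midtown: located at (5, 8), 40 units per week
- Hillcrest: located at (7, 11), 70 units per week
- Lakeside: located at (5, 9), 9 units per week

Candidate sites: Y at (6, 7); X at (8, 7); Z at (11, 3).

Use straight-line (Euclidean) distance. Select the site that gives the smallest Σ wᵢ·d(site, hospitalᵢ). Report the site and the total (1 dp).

Total weighted distance at each candidate:
  Y (6, 7): total = 1155.0
  X (8, 7): total = 1059.6
  Z (11, 3): total = 1925.0
Minimum is at X with total 1059.6 mi.

X, total 1059.6 mi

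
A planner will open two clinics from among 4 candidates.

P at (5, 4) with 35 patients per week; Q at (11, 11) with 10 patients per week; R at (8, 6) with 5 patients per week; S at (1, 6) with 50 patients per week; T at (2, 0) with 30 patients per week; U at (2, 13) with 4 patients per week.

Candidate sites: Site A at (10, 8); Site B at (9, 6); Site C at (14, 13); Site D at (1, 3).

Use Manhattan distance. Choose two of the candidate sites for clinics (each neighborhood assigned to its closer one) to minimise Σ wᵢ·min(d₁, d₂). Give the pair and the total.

{Site A, Site D}, total 549

Evaluate every pair (each demand assigned to the nearer of the two):
  {Site A, Site D}: total = 549
  {Site B, Site D}: total = 564
  {Site C, Site D}: total = 589
  {Site A, Site B}: total = 1097
  {Site B, Site C}: total = 1103
  {Site A, Site C}: total = 1453
Best pair: {Site A, Site D} with total 549.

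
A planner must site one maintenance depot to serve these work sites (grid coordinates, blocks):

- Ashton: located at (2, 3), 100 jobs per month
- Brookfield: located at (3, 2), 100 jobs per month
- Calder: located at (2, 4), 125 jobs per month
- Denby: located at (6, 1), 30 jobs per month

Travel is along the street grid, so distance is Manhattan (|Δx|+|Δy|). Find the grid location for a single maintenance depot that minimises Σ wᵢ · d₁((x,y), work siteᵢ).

Manhattan distance separates: Σwᵢ(|x−xᵢ|+|y−yᵢ|) = Σwᵢ|x−xᵢ| + Σwᵢ|y−yᵢ|, so x and y are optimised independently as 1-D weighted medians.
Total weight W = 355; half = 177.5.
x-coordinate, sorted with cumulative weight:
  x=2 (Ashton, w=100) cum 100
  x=2 (Calder, w=125) cum 225  ← median
  x=3 (Brookfield, w=100) cum 325
  x=6 (Denby, w=30) cum 355
⇒ x* = 2
y-coordinate, sorted with cumulative weight:
  y=1 (Denby, w=30) cum 30
  y=2 (Brookfield, w=100) cum 130
  y=3 (Ashton, w=100) cum 230  ← median
  y=4 (Calder, w=125) cum 355
⇒ y* = 3

(2, 3)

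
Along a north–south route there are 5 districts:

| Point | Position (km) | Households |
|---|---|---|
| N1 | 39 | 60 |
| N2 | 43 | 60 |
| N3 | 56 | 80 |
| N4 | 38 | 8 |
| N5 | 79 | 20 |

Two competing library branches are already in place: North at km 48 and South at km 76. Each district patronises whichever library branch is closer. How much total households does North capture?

The indifferent point is the midpoint (48+76)/2 = 62; districts left of it (closer to North at 48) go to North, those right go to South.
  N4 at 38 (w=8) → North
  N1 at 39 (w=60) → North
  N2 at 43 (w=60) → North
  N3 at 56 (w=80) → North
  N5 at 79 (w=20) → South
North captures 208; South captures 20.

208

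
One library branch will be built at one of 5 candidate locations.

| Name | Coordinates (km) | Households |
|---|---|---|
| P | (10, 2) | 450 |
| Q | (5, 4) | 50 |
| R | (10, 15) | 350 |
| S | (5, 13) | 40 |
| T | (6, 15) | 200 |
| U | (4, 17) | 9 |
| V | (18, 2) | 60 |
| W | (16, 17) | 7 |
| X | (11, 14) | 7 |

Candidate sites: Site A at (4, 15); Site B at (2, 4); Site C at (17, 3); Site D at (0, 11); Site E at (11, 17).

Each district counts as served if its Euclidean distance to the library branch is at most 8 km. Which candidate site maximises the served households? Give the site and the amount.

Coverage radius r = 8 km; a point is covered iff (Δx)²+(Δy)² ≤ 8² = 64.
  Site A (4, 15): covers {R, S, T, U, X} → 606
  Site B (2, 4): covers {Q} → 50
  Site C (17, 3): covers {P, V} → 510
  Site D (0, 11): covers {S, T, U} → 249
  Site E (11, 17): covers {R, S, T, U, W, X} → 613
Maximum coverage at Site E: 613 households.

Site E, covering 613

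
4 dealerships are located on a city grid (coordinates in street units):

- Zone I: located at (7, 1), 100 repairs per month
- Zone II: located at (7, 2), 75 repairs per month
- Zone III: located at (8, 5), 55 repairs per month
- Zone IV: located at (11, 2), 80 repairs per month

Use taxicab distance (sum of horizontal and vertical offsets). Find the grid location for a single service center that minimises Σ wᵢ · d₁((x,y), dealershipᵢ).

Manhattan distance separates: Σwᵢ(|x−xᵢ|+|y−yᵢ|) = Σwᵢ|x−xᵢ| + Σwᵢ|y−yᵢ|, so x and y are optimised independently as 1-D weighted medians.
Total weight W = 310; half = 155.
x-coordinate, sorted with cumulative weight:
  x=7 (Zone I, w=100) cum 100
  x=7 (Zone II, w=75) cum 175  ← median
  x=8 (Zone III, w=55) cum 230
  x=11 (Zone IV, w=80) cum 310
⇒ x* = 7
y-coordinate, sorted with cumulative weight:
  y=1 (Zone I, w=100) cum 100
  y=2 (Zone II, w=75) cum 175  ← median
  y=2 (Zone IV, w=80) cum 255
  y=5 (Zone III, w=55) cum 310
⇒ y* = 2

(7, 2)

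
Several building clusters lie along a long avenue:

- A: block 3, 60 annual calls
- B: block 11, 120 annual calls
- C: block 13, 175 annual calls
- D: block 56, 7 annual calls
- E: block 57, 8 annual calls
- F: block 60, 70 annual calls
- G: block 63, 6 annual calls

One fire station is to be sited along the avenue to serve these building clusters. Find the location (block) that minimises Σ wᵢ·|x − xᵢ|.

x = 13

For a sum of weighted absolute distances on a line, the optimum is the weighted median (not the mean). Total weight W = 446; half-weight = 223.
Sort by position and accumulate weight:
  block 3 (A, w=60) → cum 60
  block 11 (B, w=120) → cum 180
  block 13 (C, w=175) → cum 355  ≥ 223 → median here
  block 56 (D, w=7) → cum 362
  block 57 (E, w=8) → cum 370
  block 60 (F, w=70) → cum 440
  block 63 (G, w=6) → cum 446
Optimal location: block 13.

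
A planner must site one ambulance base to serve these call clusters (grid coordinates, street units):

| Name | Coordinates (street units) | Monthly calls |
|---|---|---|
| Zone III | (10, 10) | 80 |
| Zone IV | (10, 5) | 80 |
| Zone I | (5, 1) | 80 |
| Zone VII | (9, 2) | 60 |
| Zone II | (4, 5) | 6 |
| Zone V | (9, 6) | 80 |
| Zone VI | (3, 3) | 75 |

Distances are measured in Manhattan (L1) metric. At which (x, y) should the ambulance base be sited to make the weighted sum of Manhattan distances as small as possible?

Manhattan distance separates: Σwᵢ(|x−xᵢ|+|y−yᵢ|) = Σwᵢ|x−xᵢ| + Σwᵢ|y−yᵢ|, so x and y are optimised independently as 1-D weighted medians.
Total weight W = 461; half = 230.5.
x-coordinate, sorted with cumulative weight:
  x=3 (Zone VI, w=75) cum 75
  x=4 (Zone II, w=6) cum 81
  x=5 (Zone I, w=80) cum 161
  x=9 (Zone VII, w=60) cum 221
  x=9 (Zone V, w=80) cum 301  ← median
  x=10 (Zone III, w=80) cum 381
  x=10 (Zone IV, w=80) cum 461
⇒ x* = 9
y-coordinate, sorted with cumulative weight:
  y=1 (Zone I, w=80) cum 80
  y=2 (Zone VII, w=60) cum 140
  y=3 (Zone VI, w=75) cum 215
  y=5 (Zone IV, w=80) cum 295  ← median
  y=5 (Zone II, w=6) cum 301
  y=6 (Zone V, w=80) cum 381
  y=10 (Zone III, w=80) cum 461
⇒ y* = 5

(9, 5)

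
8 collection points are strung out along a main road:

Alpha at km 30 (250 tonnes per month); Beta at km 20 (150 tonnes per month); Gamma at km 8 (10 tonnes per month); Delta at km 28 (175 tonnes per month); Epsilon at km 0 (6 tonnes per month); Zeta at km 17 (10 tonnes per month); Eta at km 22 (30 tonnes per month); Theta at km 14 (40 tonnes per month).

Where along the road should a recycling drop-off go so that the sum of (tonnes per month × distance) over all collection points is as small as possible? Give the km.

For a sum of weighted absolute distances on a line, the optimum is the weighted median (not the mean). Total weight W = 671; half-weight = 335.5.
Sort by position and accumulate weight:
  km 0 (Epsilon, w=6) → cum 6
  km 8 (Gamma, w=10) → cum 16
  km 14 (Theta, w=40) → cum 56
  km 17 (Zeta, w=10) → cum 66
  km 20 (Beta, w=150) → cum 216
  km 22 (Eta, w=30) → cum 246
  km 28 (Delta, w=175) → cum 421  ≥ 335.5 → median here
  km 30 (Alpha, w=250) → cum 671
Optimal location: km 28.

x = 28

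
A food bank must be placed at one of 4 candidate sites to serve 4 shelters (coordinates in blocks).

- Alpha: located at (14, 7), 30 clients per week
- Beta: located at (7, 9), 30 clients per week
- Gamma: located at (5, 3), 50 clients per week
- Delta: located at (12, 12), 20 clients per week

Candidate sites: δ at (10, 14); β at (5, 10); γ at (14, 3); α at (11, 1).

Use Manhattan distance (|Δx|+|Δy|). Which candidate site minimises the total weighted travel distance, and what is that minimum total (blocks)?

β, total 980 blocks

Total weighted distance at each candidate:
  δ (10, 14): total = 1450
  β (5, 10): total = 980
  γ (14, 3): total = 1180
  α (11, 1): total = 1270
Minimum is at β with total 980 blocks.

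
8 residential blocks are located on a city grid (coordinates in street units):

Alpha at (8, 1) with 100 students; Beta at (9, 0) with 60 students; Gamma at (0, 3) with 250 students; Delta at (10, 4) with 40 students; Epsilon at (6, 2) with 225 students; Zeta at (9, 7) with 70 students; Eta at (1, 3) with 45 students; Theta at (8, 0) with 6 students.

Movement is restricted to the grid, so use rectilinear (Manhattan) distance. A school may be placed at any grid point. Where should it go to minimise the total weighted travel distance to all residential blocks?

Manhattan distance separates: Σwᵢ(|x−xᵢ|+|y−yᵢ|) = Σwᵢ|x−xᵢ| + Σwᵢ|y−yᵢ|, so x and y are optimised independently as 1-D weighted medians.
Total weight W = 796; half = 398.
x-coordinate, sorted with cumulative weight:
  x=0 (Gamma, w=250) cum 250
  x=1 (Eta, w=45) cum 295
  x=6 (Epsilon, w=225) cum 520  ← median
  x=8 (Alpha, w=100) cum 620
  x=8 (Theta, w=6) cum 626
  x=9 (Beta, w=60) cum 686
  x=9 (Zeta, w=70) cum 756
  x=10 (Delta, w=40) cum 796
⇒ x* = 6
y-coordinate, sorted with cumulative weight:
  y=0 (Beta, w=60) cum 60
  y=0 (Theta, w=6) cum 66
  y=1 (Alpha, w=100) cum 166
  y=2 (Epsilon, w=225) cum 391
  y=3 (Gamma, w=250) cum 641  ← median
  y=3 (Eta, w=45) cum 686
  y=4 (Delta, w=40) cum 726
  y=7 (Zeta, w=70) cum 796
⇒ y* = 3

(6, 3)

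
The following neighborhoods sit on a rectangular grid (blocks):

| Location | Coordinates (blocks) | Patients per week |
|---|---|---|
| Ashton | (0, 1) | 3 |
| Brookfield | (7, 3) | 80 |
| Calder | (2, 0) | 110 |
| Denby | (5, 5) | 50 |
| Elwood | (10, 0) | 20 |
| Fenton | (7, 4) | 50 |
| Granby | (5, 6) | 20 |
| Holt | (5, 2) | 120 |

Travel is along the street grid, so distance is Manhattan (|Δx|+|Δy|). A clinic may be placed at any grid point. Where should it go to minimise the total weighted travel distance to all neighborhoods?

Manhattan distance separates: Σwᵢ(|x−xᵢ|+|y−yᵢ|) = Σwᵢ|x−xᵢ| + Σwᵢ|y−yᵢ|, so x and y are optimised independently as 1-D weighted medians.
Total weight W = 453; half = 226.5.
x-coordinate, sorted with cumulative weight:
  x=0 (Ashton, w=3) cum 3
  x=2 (Calder, w=110) cum 113
  x=5 (Denby, w=50) cum 163
  x=5 (Granby, w=20) cum 183
  x=5 (Holt, w=120) cum 303  ← median
  x=7 (Brookfield, w=80) cum 383
  x=7 (Fenton, w=50) cum 433
  x=10 (Elwood, w=20) cum 453
⇒ x* = 5
y-coordinate, sorted with cumulative weight:
  y=0 (Calder, w=110) cum 110
  y=0 (Elwood, w=20) cum 130
  y=1 (Ashton, w=3) cum 133
  y=2 (Holt, w=120) cum 253  ← median
  y=3 (Brookfield, w=80) cum 333
  y=4 (Fenton, w=50) cum 383
  y=5 (Denby, w=50) cum 433
  y=6 (Granby, w=20) cum 453
⇒ y* = 2

(5, 2)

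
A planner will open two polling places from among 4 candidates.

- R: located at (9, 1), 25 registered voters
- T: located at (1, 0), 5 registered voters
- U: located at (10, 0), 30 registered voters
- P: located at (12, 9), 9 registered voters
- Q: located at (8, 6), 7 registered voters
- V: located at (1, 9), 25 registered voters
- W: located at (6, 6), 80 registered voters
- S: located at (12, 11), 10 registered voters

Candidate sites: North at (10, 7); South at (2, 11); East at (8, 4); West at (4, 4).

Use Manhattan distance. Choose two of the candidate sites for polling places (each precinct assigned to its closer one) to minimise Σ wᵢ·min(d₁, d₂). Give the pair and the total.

Evaluate every pair (each demand assigned to the nearer of the two):
  {South, East}: total = 925
  {North, South}: total = 1037
  {North, East}: total = 1040
  {East, West}: total = 1040
  {North, West}: total = 1057
  {South, West}: total = 1180
Best pair: {South, East} with total 925.

{South, East}, total 925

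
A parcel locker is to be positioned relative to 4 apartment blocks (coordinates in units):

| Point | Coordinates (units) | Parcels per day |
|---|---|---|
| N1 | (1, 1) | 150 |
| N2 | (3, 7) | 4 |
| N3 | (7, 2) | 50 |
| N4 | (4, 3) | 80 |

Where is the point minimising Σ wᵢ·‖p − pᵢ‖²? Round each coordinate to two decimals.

The minimiser of Σwᵢ‖p−pᵢ‖² is the weighted centroid p* = (Σwᵢpᵢ)/(Σwᵢ).
Σwᵢ = 284.
Σwᵢxᵢ = 150·1 + 4·3 + 50·7 + 80·4 = 832.
Σwᵢyᵢ = 150·1 + 4·7 + 50·2 + 80·3 = 518.
x* = 832/284 = 2.93, y* = 518/284 = 1.82.

(2.93, 1.82)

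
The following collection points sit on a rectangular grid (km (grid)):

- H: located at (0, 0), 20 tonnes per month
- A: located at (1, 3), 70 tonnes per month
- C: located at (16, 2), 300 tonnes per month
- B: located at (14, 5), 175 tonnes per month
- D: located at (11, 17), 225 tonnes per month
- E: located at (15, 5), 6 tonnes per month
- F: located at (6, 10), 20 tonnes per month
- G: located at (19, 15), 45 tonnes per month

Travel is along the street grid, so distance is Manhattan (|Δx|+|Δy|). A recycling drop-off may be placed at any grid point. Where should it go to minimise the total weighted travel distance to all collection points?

(14, 5)

Manhattan distance separates: Σwᵢ(|x−xᵢ|+|y−yᵢ|) = Σwᵢ|x−xᵢ| + Σwᵢ|y−yᵢ|, so x and y are optimised independently as 1-D weighted medians.
Total weight W = 861; half = 430.5.
x-coordinate, sorted with cumulative weight:
  x=0 (H, w=20) cum 20
  x=1 (A, w=70) cum 90
  x=6 (F, w=20) cum 110
  x=11 (D, w=225) cum 335
  x=14 (B, w=175) cum 510  ← median
  x=15 (E, w=6) cum 516
  x=16 (C, w=300) cum 816
  x=19 (G, w=45) cum 861
⇒ x* = 14
y-coordinate, sorted with cumulative weight:
  y=0 (H, w=20) cum 20
  y=2 (C, w=300) cum 320
  y=3 (A, w=70) cum 390
  y=5 (B, w=175) cum 565  ← median
  y=5 (E, w=6) cum 571
  y=10 (F, w=20) cum 591
  y=15 (G, w=45) cum 636
  y=17 (D, w=225) cum 861
⇒ y* = 5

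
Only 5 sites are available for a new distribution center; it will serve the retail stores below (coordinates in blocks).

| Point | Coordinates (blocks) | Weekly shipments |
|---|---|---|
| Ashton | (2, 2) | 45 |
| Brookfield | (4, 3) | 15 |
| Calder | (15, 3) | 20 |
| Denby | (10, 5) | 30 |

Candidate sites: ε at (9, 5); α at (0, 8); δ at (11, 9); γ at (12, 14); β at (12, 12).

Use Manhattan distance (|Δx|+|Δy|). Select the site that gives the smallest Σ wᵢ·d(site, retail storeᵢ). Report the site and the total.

ε, total 745 blocks

Total weighted distance at each candidate:
  ε (9, 5): total = 745
  α (0, 8): total = 1285
  δ (11, 9): total = 1265
  γ (12, 14): total = 1885
  β (12, 12): total = 1665
Minimum is at ε with total 745 blocks.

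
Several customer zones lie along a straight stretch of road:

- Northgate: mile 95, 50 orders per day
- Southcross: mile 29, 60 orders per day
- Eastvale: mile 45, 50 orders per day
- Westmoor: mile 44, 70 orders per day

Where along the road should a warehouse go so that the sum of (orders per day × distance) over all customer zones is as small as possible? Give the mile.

For a sum of weighted absolute distances on a line, the optimum is the weighted median (not the mean). Total weight W = 230; half-weight = 115.
Sort by position and accumulate weight:
  mile 29 (Southcross, w=60) → cum 60
  mile 44 (Westmoor, w=70) → cum 130  ≥ 115 → median here
  mile 45 (Eastvale, w=50) → cum 180
  mile 95 (Northgate, w=50) → cum 230
Optimal location: mile 44.

x = 44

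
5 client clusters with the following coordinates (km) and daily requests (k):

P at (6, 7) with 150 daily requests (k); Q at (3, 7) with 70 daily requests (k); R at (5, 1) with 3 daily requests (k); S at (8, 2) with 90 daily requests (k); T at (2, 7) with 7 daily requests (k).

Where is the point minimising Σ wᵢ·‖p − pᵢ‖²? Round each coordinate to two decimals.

The minimiser of Σwᵢ‖p−pᵢ‖² is the weighted centroid p* = (Σwᵢpᵢ)/(Σwᵢ).
Σwᵢ = 320.
Σwᵢxᵢ = 150·6 + 70·3 + 3·5 + 90·8 + 7·2 = 1859.
Σwᵢyᵢ = 150·7 + 70·7 + 3·1 + 90·2 + 7·7 = 1772.
x* = 1859/320 = 5.81, y* = 1772/320 = 5.54.

(5.81, 5.54)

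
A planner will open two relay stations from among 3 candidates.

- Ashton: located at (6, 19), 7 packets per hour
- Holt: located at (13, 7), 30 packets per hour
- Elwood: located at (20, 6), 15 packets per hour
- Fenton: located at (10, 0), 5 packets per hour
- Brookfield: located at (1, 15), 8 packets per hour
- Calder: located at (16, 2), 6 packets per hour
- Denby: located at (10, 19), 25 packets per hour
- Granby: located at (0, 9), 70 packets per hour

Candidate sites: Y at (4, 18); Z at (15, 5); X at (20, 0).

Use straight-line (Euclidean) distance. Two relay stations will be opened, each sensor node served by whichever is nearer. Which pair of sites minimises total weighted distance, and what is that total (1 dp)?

{Y, Z}, total 1106.7

Evaluate every pair (each demand assigned to the nearer of the two):
  {Y, Z}: total = 1106.7
  {Y, X}: total = 1354.9
  {Z, X}: total = 1928.2
Best pair: {Y, Z} with total 1106.7.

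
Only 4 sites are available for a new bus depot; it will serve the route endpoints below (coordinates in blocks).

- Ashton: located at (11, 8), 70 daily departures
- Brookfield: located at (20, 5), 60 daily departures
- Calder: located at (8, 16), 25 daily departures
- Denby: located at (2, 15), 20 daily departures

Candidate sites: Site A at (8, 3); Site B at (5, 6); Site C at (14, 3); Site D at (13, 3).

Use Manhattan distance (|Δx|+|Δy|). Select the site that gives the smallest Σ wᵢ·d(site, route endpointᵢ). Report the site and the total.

Total weighted distance at each candidate:
  Site A (8, 3): total = 2085
  Site B (5, 6): total = 2085
  Site C (14, 3): total = 1995
  Site D (13, 3): total = 1940
Minimum is at Site D with total 1940 blocks.

Site D, total 1940 blocks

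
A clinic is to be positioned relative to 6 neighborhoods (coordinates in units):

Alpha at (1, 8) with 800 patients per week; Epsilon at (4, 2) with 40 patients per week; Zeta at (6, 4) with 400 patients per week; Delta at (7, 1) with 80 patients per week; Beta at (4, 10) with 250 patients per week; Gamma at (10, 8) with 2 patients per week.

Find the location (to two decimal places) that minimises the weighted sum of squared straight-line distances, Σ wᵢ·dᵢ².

(3.14, 6.79)

The minimiser of Σwᵢ‖p−pᵢ‖² is the weighted centroid p* = (Σwᵢpᵢ)/(Σwᵢ).
Σwᵢ = 1572.
Σwᵢxᵢ = 800·1 + 40·4 + 400·6 + 80·7 + 250·4 + 2·10 = 4940.
Σwᵢyᵢ = 800·8 + 40·2 + 400·4 + 80·1 + 250·10 + 2·8 = 10676.
x* = 4940/1572 = 3.14, y* = 10676/1572 = 6.79.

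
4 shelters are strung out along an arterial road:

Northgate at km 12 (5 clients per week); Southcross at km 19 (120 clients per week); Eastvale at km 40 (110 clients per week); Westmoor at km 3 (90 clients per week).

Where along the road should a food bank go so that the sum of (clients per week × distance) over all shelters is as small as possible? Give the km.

For a sum of weighted absolute distances on a line, the optimum is the weighted median (not the mean). Total weight W = 325; half-weight = 162.5.
Sort by position and accumulate weight:
  km 3 (Westmoor, w=90) → cum 90
  km 12 (Northgate, w=5) → cum 95
  km 19 (Southcross, w=120) → cum 215  ≥ 162.5 → median here
  km 40 (Eastvale, w=110) → cum 325
Optimal location: km 19.

x = 19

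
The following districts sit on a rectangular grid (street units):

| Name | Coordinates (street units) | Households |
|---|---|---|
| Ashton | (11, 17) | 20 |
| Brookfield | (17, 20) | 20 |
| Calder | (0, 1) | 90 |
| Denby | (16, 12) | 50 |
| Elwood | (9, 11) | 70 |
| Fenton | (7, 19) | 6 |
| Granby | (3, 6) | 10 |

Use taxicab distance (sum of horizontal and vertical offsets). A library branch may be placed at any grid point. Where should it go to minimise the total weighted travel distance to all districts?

Manhattan distance separates: Σwᵢ(|x−xᵢ|+|y−yᵢ|) = Σwᵢ|x−xᵢ| + Σwᵢ|y−yᵢ|, so x and y are optimised independently as 1-D weighted medians.
Total weight W = 266; half = 133.
x-coordinate, sorted with cumulative weight:
  x=0 (Calder, w=90) cum 90
  x=3 (Granby, w=10) cum 100
  x=7 (Fenton, w=6) cum 106
  x=9 (Elwood, w=70) cum 176  ← median
  x=11 (Ashton, w=20) cum 196
  x=16 (Denby, w=50) cum 246
  x=17 (Brookfield, w=20) cum 266
⇒ x* = 9
y-coordinate, sorted with cumulative weight:
  y=1 (Calder, w=90) cum 90
  y=6 (Granby, w=10) cum 100
  y=11 (Elwood, w=70) cum 170  ← median
  y=12 (Denby, w=50) cum 220
  y=17 (Ashton, w=20) cum 240
  y=19 (Fenton, w=6) cum 246
  y=20 (Brookfield, w=20) cum 266
⇒ y* = 11

(9, 11)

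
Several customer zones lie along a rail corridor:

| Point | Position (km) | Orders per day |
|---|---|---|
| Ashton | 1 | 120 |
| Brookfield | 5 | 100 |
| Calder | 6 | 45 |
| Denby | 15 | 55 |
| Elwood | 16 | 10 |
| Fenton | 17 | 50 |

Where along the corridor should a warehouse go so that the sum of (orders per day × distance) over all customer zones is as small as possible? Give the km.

For a sum of weighted absolute distances on a line, the optimum is the weighted median (not the mean). Total weight W = 380; half-weight = 190.
Sort by position and accumulate weight:
  km 1 (Ashton, w=120) → cum 120
  km 5 (Brookfield, w=100) → cum 220  ≥ 190 → median here
  km 6 (Calder, w=45) → cum 265
  km 15 (Denby, w=55) → cum 320
  km 16 (Elwood, w=10) → cum 330
  km 17 (Fenton, w=50) → cum 380
Optimal location: km 5.

x = 5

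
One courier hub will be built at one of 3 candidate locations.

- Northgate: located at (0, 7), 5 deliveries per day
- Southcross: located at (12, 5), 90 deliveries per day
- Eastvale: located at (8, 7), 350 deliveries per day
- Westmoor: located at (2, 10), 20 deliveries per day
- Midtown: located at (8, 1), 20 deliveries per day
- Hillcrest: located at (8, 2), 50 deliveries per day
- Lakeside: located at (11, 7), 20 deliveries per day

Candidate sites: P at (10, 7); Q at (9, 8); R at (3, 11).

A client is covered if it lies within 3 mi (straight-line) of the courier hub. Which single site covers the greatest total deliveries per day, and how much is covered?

Coverage radius r = 3 mi; a point is covered iff (Δx)²+(Δy)² ≤ 3² = 9.
  P (10, 7): covers {Southcross, Eastvale, Lakeside} → 460
  Q (9, 8): covers {Eastvale, Lakeside} → 370
  R (3, 11): covers {Westmoor} → 20
Maximum coverage at P: 460 deliveries per day.

P, covering 460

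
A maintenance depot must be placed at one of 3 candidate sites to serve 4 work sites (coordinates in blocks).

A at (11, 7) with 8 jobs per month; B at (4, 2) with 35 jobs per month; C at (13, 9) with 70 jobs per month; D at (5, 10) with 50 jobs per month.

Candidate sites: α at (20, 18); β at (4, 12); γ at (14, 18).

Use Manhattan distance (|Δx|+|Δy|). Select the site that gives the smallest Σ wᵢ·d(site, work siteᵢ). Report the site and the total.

Total weighted distance at each candidate:
  α (20, 18): total = 3550
  β (4, 12): total = 1436
  γ (14, 18): total = 2572
Minimum is at β with total 1436 blocks.

β, total 1436 blocks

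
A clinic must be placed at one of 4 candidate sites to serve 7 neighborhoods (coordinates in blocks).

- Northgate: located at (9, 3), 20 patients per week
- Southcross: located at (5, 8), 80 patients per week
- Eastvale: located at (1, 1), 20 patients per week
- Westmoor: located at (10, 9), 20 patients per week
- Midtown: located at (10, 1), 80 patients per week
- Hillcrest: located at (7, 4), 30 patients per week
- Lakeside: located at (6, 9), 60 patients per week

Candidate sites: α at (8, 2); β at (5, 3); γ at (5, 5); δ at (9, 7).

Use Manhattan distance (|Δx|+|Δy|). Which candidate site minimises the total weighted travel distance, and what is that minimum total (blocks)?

Total weighted distance at each candidate:
  α (8, 2): total = 1970
  β (5, 3): total = 1890
  γ (5, 5): total = 1810
  δ (9, 7): total = 1830
Minimum is at γ with total 1810 blocks.

γ, total 1810 blocks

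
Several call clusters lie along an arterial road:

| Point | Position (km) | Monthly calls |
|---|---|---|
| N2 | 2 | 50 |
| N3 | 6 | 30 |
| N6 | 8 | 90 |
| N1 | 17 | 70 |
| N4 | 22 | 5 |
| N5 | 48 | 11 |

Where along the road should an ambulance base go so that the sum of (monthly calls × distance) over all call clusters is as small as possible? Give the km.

x = 8

For a sum of weighted absolute distances on a line, the optimum is the weighted median (not the mean). Total weight W = 256; half-weight = 128.
Sort by position and accumulate weight:
  km 2 (N2, w=50) → cum 50
  km 6 (N3, w=30) → cum 80
  km 8 (N6, w=90) → cum 170  ≥ 128 → median here
  km 17 (N1, w=70) → cum 240
  km 22 (N4, w=5) → cum 245
  km 48 (N5, w=11) → cum 256
Optimal location: km 8.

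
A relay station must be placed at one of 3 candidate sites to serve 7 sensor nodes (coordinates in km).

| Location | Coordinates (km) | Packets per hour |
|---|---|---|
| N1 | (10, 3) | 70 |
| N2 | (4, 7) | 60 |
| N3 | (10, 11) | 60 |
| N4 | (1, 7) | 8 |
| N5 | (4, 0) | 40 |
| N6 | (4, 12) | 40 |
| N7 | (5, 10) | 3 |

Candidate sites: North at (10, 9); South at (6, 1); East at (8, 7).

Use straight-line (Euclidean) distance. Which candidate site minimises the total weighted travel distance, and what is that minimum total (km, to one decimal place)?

East, total 1468.7 km

Total weighted distance at each candidate:
  North (10, 9): total = 1709.5
  South (6, 1): total = 1965.0
  East (8, 7): total = 1468.7
Minimum is at East with total 1468.7 km.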